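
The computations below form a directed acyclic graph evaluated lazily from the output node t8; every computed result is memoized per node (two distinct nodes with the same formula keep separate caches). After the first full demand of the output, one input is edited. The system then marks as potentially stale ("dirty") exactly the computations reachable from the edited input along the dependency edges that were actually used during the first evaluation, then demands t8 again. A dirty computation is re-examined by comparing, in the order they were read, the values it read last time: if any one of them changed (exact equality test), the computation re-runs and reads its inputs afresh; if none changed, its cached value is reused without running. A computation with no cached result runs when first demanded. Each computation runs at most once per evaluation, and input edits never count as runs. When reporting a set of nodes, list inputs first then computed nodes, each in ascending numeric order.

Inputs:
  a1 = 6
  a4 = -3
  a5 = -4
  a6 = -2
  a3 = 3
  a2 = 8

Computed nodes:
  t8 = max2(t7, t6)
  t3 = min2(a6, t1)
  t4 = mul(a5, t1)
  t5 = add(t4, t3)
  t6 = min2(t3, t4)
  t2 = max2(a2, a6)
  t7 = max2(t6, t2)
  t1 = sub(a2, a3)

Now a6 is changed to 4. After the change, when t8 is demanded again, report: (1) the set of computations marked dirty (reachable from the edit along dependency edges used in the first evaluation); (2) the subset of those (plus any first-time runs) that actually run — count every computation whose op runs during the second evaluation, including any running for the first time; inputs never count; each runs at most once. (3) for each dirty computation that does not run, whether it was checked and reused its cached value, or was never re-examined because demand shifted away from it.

The edit dirties: t2, t3, t6, t7, t8.
3 computations run: t2, t3, t6.
Cache hits after checking: t7, t8.
Note where the cutoff bites: t7 is checked, finds nothing changed, and keeps its cache.

First demand of the output computes:
  t1 = sub(8, 3) = 5
  t2 = max2(8, -2) = 8
  t3 = min2(-2, 5) = -2
  t4 = mul(-4, 5) = -20
  t6 = min2(-2, -20) = -20
  t7 = max2(-20, 8) = 8
  t8 = max2(8, -20) = 8

After the edit, cleaning proceeds:
  t2: a read changed (a6 -2->4) — executes, giving 8 — identical to its old value.
  t3: a read changed (a6 -2->4) — executes, giving 4.
  t6: a read changed (t3 -2->4) — executes, giving -20 — identical to its old value.
  t7: dirty, but its reads are unchanged (t6 unchanged, t2 unchanged); cached 8 stands.
  t8: dirty, but its reads are unchanged (t7 unchanged, t6 unchanged); cached 8 stands.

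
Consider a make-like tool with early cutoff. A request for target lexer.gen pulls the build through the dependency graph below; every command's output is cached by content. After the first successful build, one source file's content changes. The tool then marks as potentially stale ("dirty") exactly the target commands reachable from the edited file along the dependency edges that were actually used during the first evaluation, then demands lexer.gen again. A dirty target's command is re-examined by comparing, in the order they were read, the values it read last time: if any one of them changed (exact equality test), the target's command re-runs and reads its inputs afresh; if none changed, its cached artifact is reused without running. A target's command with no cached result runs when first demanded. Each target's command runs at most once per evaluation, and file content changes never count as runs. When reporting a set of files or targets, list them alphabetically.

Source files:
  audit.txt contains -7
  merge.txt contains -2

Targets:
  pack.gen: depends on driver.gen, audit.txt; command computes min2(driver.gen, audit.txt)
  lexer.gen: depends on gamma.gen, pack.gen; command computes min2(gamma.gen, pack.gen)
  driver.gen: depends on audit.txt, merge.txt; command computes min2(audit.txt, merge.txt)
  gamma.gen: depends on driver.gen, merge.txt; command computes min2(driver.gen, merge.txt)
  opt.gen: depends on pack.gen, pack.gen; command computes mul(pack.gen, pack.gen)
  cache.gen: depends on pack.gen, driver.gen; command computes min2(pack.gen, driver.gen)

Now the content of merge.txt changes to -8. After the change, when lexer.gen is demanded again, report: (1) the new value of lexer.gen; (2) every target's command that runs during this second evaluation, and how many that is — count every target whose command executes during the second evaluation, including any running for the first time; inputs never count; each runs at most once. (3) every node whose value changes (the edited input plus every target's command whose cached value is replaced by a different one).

First demand of the output computes:
  driver.gen = min2(-7, -2) = -7
  gamma.gen = min2(-7, -2) = -7
  pack.gen = min2(-7, -7) = -7
  lexer.gen = min2(-7, -7) = -7

After the edit, cleaning proceeds:
  driver.gen: a read changed (merge.txt -2->-8) — executes, giving -8.
  gamma.gen: a read changed (driver.gen -7->-8; merge.txt -2->-8) — executes, giving -8.
  pack.gen: a read changed (driver.gen -7->-8) — executes, giving -8.
  lexer.gen: a read changed (gamma.gen -7->-8; pack.gen -7->-8) — executes, giving -8.

Demanding lexer.gen again yields -8.
4 target commands run: driver.gen, gamma.gen, lexer.gen, pack.gen.
The nodes whose values change: driver.gen, gamma.gen, lexer.gen, merge.txt, pack.gen.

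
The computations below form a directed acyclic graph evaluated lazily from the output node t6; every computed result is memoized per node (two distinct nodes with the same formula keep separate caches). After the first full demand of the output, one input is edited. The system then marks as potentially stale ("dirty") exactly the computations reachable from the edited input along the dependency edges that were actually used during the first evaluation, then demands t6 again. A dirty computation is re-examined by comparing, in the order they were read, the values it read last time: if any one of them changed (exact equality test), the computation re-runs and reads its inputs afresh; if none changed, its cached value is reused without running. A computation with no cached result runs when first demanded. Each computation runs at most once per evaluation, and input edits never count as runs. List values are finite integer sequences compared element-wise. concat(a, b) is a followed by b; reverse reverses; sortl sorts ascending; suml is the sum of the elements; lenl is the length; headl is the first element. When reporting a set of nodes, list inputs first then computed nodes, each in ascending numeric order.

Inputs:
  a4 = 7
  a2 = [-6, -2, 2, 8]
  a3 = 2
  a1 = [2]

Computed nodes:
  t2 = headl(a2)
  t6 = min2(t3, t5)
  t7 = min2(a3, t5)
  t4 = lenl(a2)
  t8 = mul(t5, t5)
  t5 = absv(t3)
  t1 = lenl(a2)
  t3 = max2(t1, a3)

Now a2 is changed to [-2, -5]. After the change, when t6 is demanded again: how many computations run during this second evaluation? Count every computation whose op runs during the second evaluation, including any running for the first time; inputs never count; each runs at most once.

4 computations run: t1, t3, t5, t6.

First demand of the output computes:
  t1 = lenl([-6, -2, 2, 8]) = 4
  t3 = max2(4, 2) = 4
  t5 = absv(4) = 4
  t6 = min2(4, 4) = 4

After the edit, cleaning proceeds:
  t1: a read changed (a2 [-6, -2, 2, 8]->[-2, -5]) — executes, giving 2.
  t3: a read changed (t1 4->2) — executes, giving 2.
  t5: a read changed (t3 4->2) — executes, giving 2.
  t6: a read changed (t3 4->2; t5 4->2) — executes, giving 2.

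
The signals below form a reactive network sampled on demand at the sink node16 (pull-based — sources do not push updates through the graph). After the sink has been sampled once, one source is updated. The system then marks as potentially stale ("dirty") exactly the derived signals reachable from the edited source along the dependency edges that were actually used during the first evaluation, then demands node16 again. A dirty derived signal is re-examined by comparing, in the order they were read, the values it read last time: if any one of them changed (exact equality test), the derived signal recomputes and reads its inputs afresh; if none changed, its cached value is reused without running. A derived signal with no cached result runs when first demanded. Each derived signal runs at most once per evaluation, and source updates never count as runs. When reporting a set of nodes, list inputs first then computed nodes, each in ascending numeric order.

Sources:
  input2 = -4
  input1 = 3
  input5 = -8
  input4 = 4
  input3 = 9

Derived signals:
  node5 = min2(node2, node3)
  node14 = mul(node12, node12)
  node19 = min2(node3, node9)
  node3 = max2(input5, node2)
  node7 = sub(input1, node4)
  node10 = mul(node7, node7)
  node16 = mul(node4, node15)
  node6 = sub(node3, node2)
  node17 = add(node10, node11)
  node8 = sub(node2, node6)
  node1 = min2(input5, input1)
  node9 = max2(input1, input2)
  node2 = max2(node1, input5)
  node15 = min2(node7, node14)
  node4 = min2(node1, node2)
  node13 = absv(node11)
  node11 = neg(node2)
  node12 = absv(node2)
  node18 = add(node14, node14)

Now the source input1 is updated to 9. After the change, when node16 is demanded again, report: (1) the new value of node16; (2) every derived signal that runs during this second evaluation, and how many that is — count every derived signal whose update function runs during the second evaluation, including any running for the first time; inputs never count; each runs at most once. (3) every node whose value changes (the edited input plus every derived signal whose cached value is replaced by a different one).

node16 now evaluates to -136.
Run set: node1, node7, node15, node16 (4 run).
Changed values: input1, node7, node15, node16.
The important point: at node2 every value read last time is unchanged, so the dirty flag clears without a run.

Initial pass — values computed on the first demand:
  node1 = min2(-8, 3) = -8
  node2 = max2(-8, -8) = -8
  node4 = min2(-8, -8) = -8
  node7 = sub(3, -8) = 11
  node12 = absv(-8) = 8
  node14 = mul(8, 8) = 64
  node15 = min2(11, 64) = 11
  node16 = mul(-8, 11) = -88

Second demand — change propagation:
  node1: re-runs because input1 3->9; new result -8 (unchanged).
  node2: re-examined; everything it read last time is the same (node1 unchanged, input5 unchanged) — cache -8 kept, no run.
  node4: re-examined; everything it read last time is the same (node1 unchanged, node2 unchanged) — cache -8 kept, no run.
  node7: re-runs because input1 3->9; new result 17.
  node12: re-examined; everything it read last time is the same (node2 unchanged) — cache 8 kept, no run.
  node14: re-examined; everything it read last time is the same (node12 unchanged, node12 unchanged) — cache 64 kept, no run.
  node15: re-runs because node7 11->17; new result 17.
  node16: re-runs because node15 11->17; new result -136.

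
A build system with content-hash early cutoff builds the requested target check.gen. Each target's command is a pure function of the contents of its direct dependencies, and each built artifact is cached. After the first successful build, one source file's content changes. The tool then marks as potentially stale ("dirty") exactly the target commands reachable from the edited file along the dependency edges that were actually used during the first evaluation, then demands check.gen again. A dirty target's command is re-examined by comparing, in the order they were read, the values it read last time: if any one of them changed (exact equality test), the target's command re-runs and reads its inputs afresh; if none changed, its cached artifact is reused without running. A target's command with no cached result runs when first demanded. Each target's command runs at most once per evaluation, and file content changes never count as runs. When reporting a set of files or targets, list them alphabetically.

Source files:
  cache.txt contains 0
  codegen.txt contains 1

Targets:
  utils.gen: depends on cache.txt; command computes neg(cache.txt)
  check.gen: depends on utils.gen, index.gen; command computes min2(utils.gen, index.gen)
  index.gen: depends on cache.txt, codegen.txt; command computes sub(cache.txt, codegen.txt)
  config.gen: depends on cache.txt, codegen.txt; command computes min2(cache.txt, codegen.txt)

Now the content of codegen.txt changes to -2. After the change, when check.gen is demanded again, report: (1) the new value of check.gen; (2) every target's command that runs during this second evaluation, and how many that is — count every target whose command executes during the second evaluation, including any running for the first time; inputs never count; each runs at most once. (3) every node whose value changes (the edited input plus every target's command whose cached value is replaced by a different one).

First evaluation (everything demanded from the output):
  index.gen = sub(0, 1) = -1
  utils.gen = neg(0) = 0
  check.gen = min2(0, -1) = -1

Propagation after the edit:
  index.gen: runs — codegen.txt 1->-2; result 2.
  check.gen: runs — index.gen -1->2; result 0.

New value of check.gen: 0.
Target commands that run: check.gen, index.gen — 2 in total.
Values that change: check.gen, codegen.txt, index.gen.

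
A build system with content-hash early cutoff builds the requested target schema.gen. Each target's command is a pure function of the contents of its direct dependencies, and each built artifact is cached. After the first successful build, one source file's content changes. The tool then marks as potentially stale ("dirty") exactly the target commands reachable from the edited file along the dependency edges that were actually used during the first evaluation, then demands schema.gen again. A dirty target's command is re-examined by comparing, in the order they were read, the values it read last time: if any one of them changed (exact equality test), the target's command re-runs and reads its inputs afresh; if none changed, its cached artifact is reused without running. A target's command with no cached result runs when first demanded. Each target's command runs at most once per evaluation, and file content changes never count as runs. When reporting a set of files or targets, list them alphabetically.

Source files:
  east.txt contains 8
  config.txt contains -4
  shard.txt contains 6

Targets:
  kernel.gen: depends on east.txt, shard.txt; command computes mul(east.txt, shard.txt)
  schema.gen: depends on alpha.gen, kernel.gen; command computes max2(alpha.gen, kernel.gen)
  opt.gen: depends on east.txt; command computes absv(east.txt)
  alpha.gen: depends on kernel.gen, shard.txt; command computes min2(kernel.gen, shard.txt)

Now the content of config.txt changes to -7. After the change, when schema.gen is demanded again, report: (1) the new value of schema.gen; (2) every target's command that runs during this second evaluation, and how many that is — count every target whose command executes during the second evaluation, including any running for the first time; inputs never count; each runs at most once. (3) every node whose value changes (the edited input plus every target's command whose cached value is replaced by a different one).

New value of schema.gen: 48.
Target commands that run: none — 0 in total.
Values that change: config.txt.
Key observation: config.txt is never demanded by the output, so the edit triggers no recomputation at all.

First evaluation (everything demanded from the output):
  kernel.gen = mul(8, 6) = 48
  alpha.gen = min2(48, 6) = 6
  schema.gen = max2(6, 48) = 48

Propagation after the edit:
  config.txt feeds no computation that the output demands — nothing is marked dirty and nothing runs.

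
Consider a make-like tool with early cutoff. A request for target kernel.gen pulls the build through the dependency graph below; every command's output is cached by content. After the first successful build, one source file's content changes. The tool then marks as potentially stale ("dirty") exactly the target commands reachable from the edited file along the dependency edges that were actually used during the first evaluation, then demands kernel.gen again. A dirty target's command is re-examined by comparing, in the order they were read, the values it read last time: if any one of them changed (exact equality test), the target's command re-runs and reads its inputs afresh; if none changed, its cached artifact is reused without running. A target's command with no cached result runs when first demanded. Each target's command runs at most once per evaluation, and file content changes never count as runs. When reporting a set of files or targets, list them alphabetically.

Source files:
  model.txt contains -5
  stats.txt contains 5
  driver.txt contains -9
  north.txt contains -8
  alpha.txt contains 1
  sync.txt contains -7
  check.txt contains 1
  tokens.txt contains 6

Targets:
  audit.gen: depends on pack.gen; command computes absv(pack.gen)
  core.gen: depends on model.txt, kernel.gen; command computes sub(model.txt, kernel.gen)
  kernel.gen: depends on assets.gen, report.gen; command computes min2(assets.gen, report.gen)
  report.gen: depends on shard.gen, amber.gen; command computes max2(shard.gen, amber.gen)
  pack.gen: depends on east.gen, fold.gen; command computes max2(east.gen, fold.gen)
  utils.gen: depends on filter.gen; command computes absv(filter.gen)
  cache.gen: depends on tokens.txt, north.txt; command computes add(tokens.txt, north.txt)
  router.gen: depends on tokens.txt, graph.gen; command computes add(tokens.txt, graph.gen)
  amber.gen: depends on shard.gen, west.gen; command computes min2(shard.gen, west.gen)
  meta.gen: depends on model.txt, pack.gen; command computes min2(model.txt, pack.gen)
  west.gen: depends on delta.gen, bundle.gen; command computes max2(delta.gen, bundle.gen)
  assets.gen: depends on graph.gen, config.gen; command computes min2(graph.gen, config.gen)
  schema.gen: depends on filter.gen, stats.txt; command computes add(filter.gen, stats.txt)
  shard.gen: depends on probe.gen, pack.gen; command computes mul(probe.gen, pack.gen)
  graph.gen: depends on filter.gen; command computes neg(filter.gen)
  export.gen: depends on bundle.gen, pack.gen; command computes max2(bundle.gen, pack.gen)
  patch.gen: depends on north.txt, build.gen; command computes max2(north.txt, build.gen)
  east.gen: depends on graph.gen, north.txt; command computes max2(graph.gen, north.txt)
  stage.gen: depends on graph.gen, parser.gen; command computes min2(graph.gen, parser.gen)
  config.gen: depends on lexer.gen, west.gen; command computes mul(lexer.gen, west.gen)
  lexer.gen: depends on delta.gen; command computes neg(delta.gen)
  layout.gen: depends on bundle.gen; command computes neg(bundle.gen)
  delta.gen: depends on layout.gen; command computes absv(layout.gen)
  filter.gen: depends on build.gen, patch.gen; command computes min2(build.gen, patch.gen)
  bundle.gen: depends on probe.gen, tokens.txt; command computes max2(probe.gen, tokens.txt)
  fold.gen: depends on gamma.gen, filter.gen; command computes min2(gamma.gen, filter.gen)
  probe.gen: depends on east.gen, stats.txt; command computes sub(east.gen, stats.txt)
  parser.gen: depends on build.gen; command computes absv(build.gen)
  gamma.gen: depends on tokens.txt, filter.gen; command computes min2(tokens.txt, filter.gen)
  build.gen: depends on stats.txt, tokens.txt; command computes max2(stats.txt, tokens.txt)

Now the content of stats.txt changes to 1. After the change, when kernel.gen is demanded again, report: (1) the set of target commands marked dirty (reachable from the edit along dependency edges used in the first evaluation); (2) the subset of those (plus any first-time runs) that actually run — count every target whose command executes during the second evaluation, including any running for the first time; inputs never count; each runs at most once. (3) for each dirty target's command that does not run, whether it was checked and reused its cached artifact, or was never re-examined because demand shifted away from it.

The edit dirties: amber.gen, assets.gen, build.gen, bundle.gen, config.gen, delta.gen, east.gen, filter.gen, fold.gen, gamma.gen, graph.gen, kernel.gen, layout.gen, lexer.gen, pack.gen, patch.gen, probe.gen, report.gen, shard.gen, west.gen.
7 target commands run: amber.gen, build.gen, bundle.gen, kernel.gen, probe.gen, report.gen, shard.gen.
Cache hits after checking: assets.gen, config.gen, delta.gen, east.gen, filter.gen, fold.gen, gamma.gen, graph.gen, layout.gen, lexer.gen, pack.gen, patch.gen, west.gen.
Note where the cutoff bites: patch.gen is checked, finds nothing changed, and keeps its cache.

First demand of the output computes:
  build.gen = max2(5, 6) = 6
  patch.gen = max2(-8, 6) = 6
  filter.gen = min2(6, 6) = 6
  gamma.gen = min2(6, 6) = 6
  fold.gen = min2(6, 6) = 6
  graph.gen = neg(6) = -6
  east.gen = max2(-6, -8) = -6
  pack.gen = max2(-6, 6) = 6
  probe.gen = sub(-6, 5) = -11
  bundle.gen = max2(-11, 6) = 6
  layout.gen = neg(6) = -6
  delta.gen = absv(-6) = 6
  lexer.gen = neg(6) = -6
  shard.gen = mul(-11, 6) = -66
  west.gen = max2(6, 6) = 6
  amber.gen = min2(-66, 6) = -66
  config.gen = mul(-6, 6) = -36
  assets.gen = min2(-6, -36) = -36
  report.gen = max2(-66, -66) = -66
  kernel.gen = min2(-36, -66) = -66

After the edit, cleaning proceeds:
  build.gen: a read changed (stats.txt 5->1) — executes, giving 6 — identical to its old value.
  patch.gen: dirty, but its reads are unchanged (north.txt unchanged, build.gen unchanged); cached 6 stands.
  filter.gen: dirty, but its reads are unchanged (build.gen unchanged, patch.gen unchanged); cached 6 stands.
  gamma.gen: dirty, but its reads are unchanged (tokens.txt unchanged, filter.gen unchanged); cached 6 stands.
  fold.gen: dirty, but its reads are unchanged (gamma.gen unchanged, filter.gen unchanged); cached 6 stands.
  graph.gen: dirty, but its reads are unchanged (filter.gen unchanged); cached -6 stands.
  east.gen: dirty, but its reads are unchanged (graph.gen unchanged, north.txt unchanged); cached -6 stands.
  pack.gen: dirty, but its reads are unchanged (east.gen unchanged, fold.gen unchanged); cached 6 stands.
  probe.gen: a read changed (stats.txt 5->1) — executes, giving -7.
  bundle.gen: a read changed (probe.gen -11->-7) — executes, giving 6 — identical to its old value.
  layout.gen: dirty, but its reads are unchanged (bundle.gen unchanged); cached -6 stands.
  delta.gen: dirty, but its reads are unchanged (layout.gen unchanged); cached 6 stands.
  lexer.gen: dirty, but its reads are unchanged (delta.gen unchanged); cached -6 stands.
  shard.gen: a read changed (probe.gen -11->-7) — executes, giving -42.
  west.gen: dirty, but its reads are unchanged (delta.gen unchanged, bundle.gen unchanged); cached 6 stands.
  amber.gen: a read changed (shard.gen -66->-42) — executes, giving -42.
  config.gen: dirty, but its reads are unchanged (lexer.gen unchanged, west.gen unchanged); cached -36 stands.
  assets.gen: dirty, but its reads are unchanged (graph.gen unchanged, config.gen unchanged); cached -36 stands.
  report.gen: a read changed (shard.gen -66->-42; amber.gen -66->-42) — executes, giving -42.
  kernel.gen: a read changed (report.gen -66->-42) — executes, giving -42.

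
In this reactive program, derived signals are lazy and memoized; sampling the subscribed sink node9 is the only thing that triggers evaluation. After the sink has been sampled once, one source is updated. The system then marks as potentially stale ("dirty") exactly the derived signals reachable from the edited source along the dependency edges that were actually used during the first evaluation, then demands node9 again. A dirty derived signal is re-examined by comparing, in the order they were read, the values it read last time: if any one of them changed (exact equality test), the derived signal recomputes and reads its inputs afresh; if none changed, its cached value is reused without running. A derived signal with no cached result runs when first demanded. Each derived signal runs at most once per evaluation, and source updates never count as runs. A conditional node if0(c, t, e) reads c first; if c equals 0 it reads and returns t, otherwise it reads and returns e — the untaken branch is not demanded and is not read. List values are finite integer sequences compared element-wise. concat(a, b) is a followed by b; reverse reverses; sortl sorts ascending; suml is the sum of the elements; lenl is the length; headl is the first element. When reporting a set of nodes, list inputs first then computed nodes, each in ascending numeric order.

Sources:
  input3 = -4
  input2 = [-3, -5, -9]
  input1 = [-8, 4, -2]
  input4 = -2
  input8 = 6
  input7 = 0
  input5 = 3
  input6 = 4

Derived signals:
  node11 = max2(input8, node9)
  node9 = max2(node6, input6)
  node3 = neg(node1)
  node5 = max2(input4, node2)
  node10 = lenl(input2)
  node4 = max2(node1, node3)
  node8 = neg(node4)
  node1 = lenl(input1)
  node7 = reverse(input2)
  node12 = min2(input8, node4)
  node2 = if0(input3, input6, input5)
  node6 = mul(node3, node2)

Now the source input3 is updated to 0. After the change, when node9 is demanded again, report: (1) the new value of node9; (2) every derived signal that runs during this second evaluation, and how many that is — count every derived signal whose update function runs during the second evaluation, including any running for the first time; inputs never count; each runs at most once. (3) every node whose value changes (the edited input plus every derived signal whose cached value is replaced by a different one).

Demanding node9 again yields 4.
3 derived signals run: node2, node6, node9.
The nodes whose values change: input3, node2, node6.

First demand of the output computes:
  node1 = lenl([-8, 4, -2]) = 3
  node2 = if0(input3=-4 -> else branch input5) = 3
  node3 = neg(3) = -3
  node6 = mul(-3, 3) = -9
  node9 = max2(-9, 4) = 4

After the edit, cleaning proceeds:
  node2: a read changed (input3 -4->0) — executes, giving 4.
  node6: a read changed (node2 3->4) — executes, giving -12.
  node9: a read changed (node6 -9->-12) — executes, giving 4 — identical to its old value.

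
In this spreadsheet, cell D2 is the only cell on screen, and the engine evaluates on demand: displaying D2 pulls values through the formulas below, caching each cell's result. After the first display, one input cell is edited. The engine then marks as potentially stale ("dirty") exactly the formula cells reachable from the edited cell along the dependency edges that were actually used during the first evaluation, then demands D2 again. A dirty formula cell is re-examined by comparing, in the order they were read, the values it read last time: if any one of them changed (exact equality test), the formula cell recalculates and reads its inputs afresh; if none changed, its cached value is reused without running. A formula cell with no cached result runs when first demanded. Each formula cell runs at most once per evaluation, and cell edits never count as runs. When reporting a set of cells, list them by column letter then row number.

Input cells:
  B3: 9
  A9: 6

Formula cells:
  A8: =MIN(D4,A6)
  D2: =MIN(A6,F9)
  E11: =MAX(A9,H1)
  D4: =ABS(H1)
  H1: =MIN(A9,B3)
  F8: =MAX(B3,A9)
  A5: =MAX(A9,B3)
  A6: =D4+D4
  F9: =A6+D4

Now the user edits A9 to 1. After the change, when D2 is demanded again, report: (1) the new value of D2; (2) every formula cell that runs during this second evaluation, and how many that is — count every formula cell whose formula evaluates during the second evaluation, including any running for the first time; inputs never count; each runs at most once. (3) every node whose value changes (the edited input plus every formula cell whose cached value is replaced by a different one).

D2 now evaluates to 2.
Run set: A6, D2, D4, F9, H1 (5 run).
Changed values: A6, A9, D2, D4, F9, H1.

Initial pass — values computed on the first demand:
  H1 = MIN(6, 9) = 6
  D4 = ABS(6) = 6
  A6 = 6 + 6 = 12
  F9 = 12 + 6 = 18
  D2 = MIN(12, 18) = 12

Second demand — change propagation:
  H1: re-runs because A9 6->1; new result 1.
  D4: re-runs because H1 6->1; new result 1.
  A6: re-runs because D4 6->1; D4 6->1; new result 2.
  F9: re-runs because A6 12->2; D4 6->1; new result 3.
  D2: re-runs because A6 12->2; F9 18->3; new result 2.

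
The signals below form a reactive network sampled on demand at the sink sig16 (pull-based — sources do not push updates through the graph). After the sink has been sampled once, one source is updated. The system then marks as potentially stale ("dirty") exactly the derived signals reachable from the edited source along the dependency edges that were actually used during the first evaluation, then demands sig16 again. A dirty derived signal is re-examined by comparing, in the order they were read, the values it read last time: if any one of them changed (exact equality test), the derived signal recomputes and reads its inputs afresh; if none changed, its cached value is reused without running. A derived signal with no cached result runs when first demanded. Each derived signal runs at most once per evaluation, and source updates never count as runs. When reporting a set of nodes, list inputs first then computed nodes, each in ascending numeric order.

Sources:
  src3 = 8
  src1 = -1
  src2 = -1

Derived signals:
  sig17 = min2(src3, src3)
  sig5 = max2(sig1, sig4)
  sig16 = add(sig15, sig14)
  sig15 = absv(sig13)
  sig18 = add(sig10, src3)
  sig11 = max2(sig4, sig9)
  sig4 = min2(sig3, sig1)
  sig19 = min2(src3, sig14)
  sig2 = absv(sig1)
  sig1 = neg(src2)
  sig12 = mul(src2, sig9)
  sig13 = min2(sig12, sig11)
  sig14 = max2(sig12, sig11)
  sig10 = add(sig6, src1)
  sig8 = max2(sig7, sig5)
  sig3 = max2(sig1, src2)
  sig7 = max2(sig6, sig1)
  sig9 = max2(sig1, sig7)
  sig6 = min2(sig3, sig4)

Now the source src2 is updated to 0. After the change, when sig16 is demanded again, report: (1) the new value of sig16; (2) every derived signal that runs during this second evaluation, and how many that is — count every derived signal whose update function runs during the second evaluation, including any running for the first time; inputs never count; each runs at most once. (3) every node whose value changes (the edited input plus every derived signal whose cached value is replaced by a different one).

sig16 now evaluates to 0.
Run set: sig1, sig3, sig4, sig6, sig7, sig9, sig11, sig12, sig13, sig14, sig15, sig16 (12 run).
Changed values: src2, sig1, sig3, sig4, sig6, sig7, sig9, sig11, sig12, sig13, sig14, sig15, sig16.

Initial pass — values computed on the first demand:
  sig1 = neg(-1) = 1
  sig3 = max2(1, -1) = 1
  sig4 = min2(1, 1) = 1
  sig6 = min2(1, 1) = 1
  sig7 = max2(1, 1) = 1
  sig9 = max2(1, 1) = 1
  sig11 = max2(1, 1) = 1
  sig12 = mul(-1, 1) = -1
  sig13 = min2(-1, 1) = -1
  sig14 = max2(-1, 1) = 1
  sig15 = absv(-1) = 1
  sig16 = add(1, 1) = 2

Second demand — change propagation:
  sig1: re-runs because src2 -1->0; new result 0.
  sig3: re-runs because sig1 1->0; src2 -1->0; new result 0.
  sig4: re-runs because sig3 1->0; sig1 1->0; new result 0.
  sig6: re-runs because sig3 1->0; sig4 1->0; new result 0.
  sig7: re-runs because sig6 1->0; sig1 1->0; new result 0.
  sig9: re-runs because sig1 1->0; sig7 1->0; new result 0.
  sig11: re-runs because sig4 1->0; sig9 1->0; new result 0.
  sig12: re-runs because src2 -1->0; sig9 1->0; new result 0.
  sig13: re-runs because sig12 -1->0; sig11 1->0; new result 0.
  sig14: re-runs because sig12 -1->0; sig11 1->0; new result 0.
  sig15: re-runs because sig13 -1->0; new result 0.
  sig16: re-runs because sig15 1->0; sig14 1->0; new result 0.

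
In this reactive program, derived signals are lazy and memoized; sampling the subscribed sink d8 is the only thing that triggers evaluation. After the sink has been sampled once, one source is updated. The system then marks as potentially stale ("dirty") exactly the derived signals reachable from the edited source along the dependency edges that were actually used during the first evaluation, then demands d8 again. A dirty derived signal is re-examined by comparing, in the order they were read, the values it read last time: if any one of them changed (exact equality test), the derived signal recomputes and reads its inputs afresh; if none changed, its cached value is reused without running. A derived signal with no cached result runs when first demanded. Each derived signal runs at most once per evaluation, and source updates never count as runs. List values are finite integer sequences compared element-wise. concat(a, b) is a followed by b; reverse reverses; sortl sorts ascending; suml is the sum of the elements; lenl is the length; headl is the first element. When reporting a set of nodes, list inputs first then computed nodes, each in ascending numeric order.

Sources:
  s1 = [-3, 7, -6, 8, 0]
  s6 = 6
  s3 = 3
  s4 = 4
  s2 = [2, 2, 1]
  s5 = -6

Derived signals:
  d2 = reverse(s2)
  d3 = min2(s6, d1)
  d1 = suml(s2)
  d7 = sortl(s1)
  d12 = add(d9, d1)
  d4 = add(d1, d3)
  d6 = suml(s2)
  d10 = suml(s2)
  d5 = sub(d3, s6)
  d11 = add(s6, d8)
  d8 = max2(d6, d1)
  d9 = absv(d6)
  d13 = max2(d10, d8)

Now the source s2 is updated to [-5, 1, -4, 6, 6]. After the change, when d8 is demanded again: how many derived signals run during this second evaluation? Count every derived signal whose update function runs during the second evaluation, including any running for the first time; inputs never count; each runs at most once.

3 derived signals run: d1, d6, d8.

First demand of the output computes:
  d1 = suml([2, 2, 1]) = 5
  d6 = suml([2, 2, 1]) = 5
  d8 = max2(5, 5) = 5

After the edit, cleaning proceeds:
  d1: a read changed (s2 [2, 2, 1]->[-5, 1, -4, 6, 6]) — executes, giving 4.
  d6: a read changed (s2 [2, 2, 1]->[-5, 1, -4, 6, 6]) — executes, giving 4.
  d8: a read changed (d6 5->4; d1 5->4) — executes, giving 4.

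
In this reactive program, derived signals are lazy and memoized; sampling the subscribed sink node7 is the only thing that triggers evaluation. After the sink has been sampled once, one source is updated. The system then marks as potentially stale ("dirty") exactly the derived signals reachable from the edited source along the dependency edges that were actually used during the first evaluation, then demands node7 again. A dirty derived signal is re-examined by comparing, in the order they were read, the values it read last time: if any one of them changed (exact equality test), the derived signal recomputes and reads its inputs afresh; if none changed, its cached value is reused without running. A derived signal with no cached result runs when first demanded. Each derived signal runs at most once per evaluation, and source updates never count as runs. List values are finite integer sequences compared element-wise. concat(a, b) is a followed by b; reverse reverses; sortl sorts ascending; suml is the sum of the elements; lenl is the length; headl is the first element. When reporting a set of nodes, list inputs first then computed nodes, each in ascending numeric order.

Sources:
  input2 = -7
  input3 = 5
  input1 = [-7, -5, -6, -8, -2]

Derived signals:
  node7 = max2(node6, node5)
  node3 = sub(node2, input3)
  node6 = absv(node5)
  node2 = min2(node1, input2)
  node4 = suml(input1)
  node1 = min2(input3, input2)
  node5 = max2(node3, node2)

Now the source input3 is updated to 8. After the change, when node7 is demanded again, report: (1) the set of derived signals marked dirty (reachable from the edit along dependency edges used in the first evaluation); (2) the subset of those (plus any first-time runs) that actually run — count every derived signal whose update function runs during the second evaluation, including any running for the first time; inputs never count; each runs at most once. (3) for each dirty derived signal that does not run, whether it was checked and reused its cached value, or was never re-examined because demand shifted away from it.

The edit dirties: node1, node2, node3, node5, node6, node7.
3 derived signals run: node1, node3, node5.
Cache hits after checking: node2, node6, node7.
Note where the cutoff bites: node2 is checked, finds nothing changed, and keeps its cache.

First demand of the output computes:
  node1 = min2(5, -7) = -7
  node2 = min2(-7, -7) = -7
  node3 = sub(-7, 5) = -12
  node5 = max2(-12, -7) = -7
  node6 = absv(-7) = 7
  node7 = max2(7, -7) = 7

After the edit, cleaning proceeds:
  node1: a read changed (input3 5->8) — executes, giving -7 — identical to its old value.
  node2: dirty, but its reads are unchanged (node1 unchanged, input2 unchanged); cached -7 stands.
  node3: a read changed (input3 5->8) — executes, giving -15.
  node5: a read changed (node3 -12->-15) — executes, giving -7 — identical to its old value.
  node6: dirty, but its reads are unchanged (node5 unchanged); cached 7 stands.
  node7: dirty, but its reads are unchanged (node6 unchanged, node5 unchanged); cached 7 stands.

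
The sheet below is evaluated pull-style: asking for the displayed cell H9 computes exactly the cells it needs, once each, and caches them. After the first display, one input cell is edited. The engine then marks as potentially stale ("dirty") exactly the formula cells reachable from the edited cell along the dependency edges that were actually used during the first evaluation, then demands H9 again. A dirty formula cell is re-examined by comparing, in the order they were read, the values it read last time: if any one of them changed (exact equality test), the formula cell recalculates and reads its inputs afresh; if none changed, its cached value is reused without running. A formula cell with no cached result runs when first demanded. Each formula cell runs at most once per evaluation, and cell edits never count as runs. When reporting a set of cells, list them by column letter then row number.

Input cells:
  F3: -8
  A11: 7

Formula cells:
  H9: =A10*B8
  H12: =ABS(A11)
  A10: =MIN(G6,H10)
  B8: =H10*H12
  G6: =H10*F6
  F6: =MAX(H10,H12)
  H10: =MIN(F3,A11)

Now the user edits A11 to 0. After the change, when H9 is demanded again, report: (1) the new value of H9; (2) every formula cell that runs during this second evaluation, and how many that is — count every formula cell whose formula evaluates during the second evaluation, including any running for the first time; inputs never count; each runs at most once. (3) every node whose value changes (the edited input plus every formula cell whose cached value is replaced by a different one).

Demanding H9 again yields 0.
7 formula cells run: A10, B8, F6, G6, H9, H10, H12.
The nodes whose values change: A10, A11, B8, F6, G6, H9, H12.

First demand of the output computes:
  H10 = MIN(-8, 7) = -8
  H12 = ABS(7) = 7
  B8 = -8 * 7 = -56
  F6 = MAX(-8, 7) = 7
  G6 = -8 * 7 = -56
  A10 = MIN(-56, -8) = -56
  H9 = -56 * -56 = 3136

After the edit, cleaning proceeds:
  H10: a read changed (A11 7->0) — executes, giving -8 — identical to its old value.
  H12: a read changed (A11 7->0) — executes, giving 0.
  B8: a read changed (H12 7->0) — executes, giving 0.
  F6: a read changed (H12 7->0) — executes, giving 0.
  G6: a read changed (F6 7->0) — executes, giving 0.
  A10: a read changed (G6 -56->0) — executes, giving -8.
  H9: a read changed (A10 -56->-8; B8 -56->0) — executes, giving 0.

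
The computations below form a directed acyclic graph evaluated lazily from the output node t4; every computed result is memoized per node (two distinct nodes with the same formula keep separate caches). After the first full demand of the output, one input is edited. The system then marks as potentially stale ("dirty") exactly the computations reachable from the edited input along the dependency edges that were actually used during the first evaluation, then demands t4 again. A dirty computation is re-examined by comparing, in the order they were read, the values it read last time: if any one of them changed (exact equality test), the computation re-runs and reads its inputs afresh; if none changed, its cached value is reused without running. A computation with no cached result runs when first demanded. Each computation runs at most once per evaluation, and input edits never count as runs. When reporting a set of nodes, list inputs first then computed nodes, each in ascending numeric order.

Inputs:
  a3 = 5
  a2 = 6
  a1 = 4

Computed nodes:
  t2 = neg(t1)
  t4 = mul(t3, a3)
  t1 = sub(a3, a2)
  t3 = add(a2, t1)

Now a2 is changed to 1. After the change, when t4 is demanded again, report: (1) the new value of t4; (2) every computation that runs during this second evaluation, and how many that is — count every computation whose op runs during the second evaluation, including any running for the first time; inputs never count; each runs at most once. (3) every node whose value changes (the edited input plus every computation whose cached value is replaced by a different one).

Demanding t4 again yields 25.
2 computations run: t1, t3.
The nodes whose values change: a2, t1.
Note the absorption at t3: it re-runs yet its value is the same, leaving the output's value untouched.

First demand of the output computes:
  t1 = sub(5, 6) = -1
  t3 = add(6, -1) = 5
  t4 = mul(5, 5) = 25

After the edit, cleaning proceeds:
  t1: a read changed (a2 6->1) — executes, giving 4.
  t3: a read changed (a2 6->1; t1 -1->4) — executes, giving 5 — identical to its old value.
  t4: dirty, but its reads are unchanged (t3 unchanged, a3 unchanged); cached 25 stands.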